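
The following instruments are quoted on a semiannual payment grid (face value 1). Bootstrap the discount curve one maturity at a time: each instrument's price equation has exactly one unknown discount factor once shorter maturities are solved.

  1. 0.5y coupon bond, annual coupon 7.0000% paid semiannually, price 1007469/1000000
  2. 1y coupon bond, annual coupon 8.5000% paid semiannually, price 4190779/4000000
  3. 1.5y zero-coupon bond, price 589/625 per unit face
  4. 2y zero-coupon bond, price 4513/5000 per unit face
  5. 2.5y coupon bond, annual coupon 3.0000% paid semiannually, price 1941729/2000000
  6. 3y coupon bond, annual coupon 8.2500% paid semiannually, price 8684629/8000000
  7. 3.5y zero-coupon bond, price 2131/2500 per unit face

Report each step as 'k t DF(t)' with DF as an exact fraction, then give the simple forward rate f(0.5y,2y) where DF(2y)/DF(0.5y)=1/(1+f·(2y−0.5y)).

step 1 [0.5y] bond c/2=7/200: DF=(1007469/1000000 − 7/200·(0))/(1+7/200) = 4867/5000 ≈ 0.973400
step 2 [1y] bond c/2=17/400: DF=(4190779/4000000 − 17/400·(0.973400))/(1+17/400) = 9653/10000 ≈ 0.965300
step 3 [1.5y] zero: DF = P = 589/625 ≈ 0.942400
step 4 [2y] zero: DF = P = 4513/5000 ≈ 0.902600
step 5 [2.5y] bond c/2=3/200: DF=(1941729/2000000 − 3/200·(0.973400+0.965300+0.942400+0.902600))/(1+3/200) = 4503/5000 ≈ 0.900600
step 6 [3y] bond c/2=33/800: DF=(8684629/8000000 − 33/800·(0.973400+0.965300+0.942400+0.902600+0.900600))/(1+33/800) = 857/1000 ≈ 0.857000
step 7 [3.5y] zero: DF = P = 2131/2500 ≈ 0.852400

1 1/2 4867/5000
2 1 9653/10000
3 3/2 589/625
4 2 4513/5000
5 5/2 4503/5000
6 3 857/1000
7 7/2 2131/2500
f(0.5y,2y) = ((4867/5000)/(4513/5000) − 1)/(3/2) = 236/4513 ≈ 5.2293%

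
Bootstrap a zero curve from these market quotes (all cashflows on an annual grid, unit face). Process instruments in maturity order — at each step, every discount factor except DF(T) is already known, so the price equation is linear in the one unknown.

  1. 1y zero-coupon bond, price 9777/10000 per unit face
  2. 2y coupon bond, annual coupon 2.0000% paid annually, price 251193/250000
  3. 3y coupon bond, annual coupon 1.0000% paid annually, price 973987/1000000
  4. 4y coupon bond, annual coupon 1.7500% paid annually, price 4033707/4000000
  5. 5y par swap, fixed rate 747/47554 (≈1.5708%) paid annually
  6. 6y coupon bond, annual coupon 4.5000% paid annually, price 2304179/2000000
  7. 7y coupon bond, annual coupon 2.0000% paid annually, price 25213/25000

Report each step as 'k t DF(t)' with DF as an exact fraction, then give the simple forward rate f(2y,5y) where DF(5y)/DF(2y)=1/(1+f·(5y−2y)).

step 1 [1y] zero: DF = P = 9777/10000 ≈ 0.977700
step 2 [2y] bond c/1=1/50: DF=(251193/250000 − 1/50·(0.977700))/(1+1/50) = 9659/10000 ≈ 0.965900
step 3 [3y] bond c/1=1/100: DF=(973987/1000000 − 1/100·(0.977700+0.965900))/(1+1/100) = 9451/10000 ≈ 0.945100
step 4 [4y] bond c/1=7/400: DF=(4033707/4000000 − 7/400·(0.977700+0.965900+0.945100))/(1+7/400) = 4707/5000 ≈ 0.941400
step 5 [5y] swap r/1=747/47554: DF=(1 − 747/47554·(0.977700+0.965900+0.945100+0.941400))/(1+747/47554) = 9253/10000 ≈ 0.925300
step 6 [6y] bond c/1=9/200: DF=(2304179/2000000 − 9/200·(0.977700+0.965900+0.945100+0.941400+0.925300))/(1+9/200) = 8977/10000 ≈ 0.897700
step 7 [7y] bond c/1=1/50: DF=(25213/25000 − 1/50·(0.977700+0.965900+0.945100+0.941400+0.925300+0.897700))/(1+1/50) = 8779/10000 ≈ 0.877900

1 1 9777/10000
2 2 9659/10000
3 3 9451/10000
4 4 4707/5000
5 5 9253/10000
6 6 8977/10000
7 7 8779/10000
f(2y,5y) = ((9659/10000)/(9253/10000) − 1)/(3) = 406/27759 ≈ 1.4626%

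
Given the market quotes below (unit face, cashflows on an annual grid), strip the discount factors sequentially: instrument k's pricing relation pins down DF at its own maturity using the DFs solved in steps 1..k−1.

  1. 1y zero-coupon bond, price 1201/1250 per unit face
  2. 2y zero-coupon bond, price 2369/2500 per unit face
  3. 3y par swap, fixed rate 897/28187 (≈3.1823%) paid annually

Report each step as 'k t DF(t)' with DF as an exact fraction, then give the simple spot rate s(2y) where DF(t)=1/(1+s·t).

step 1 [1y] zero: DF = P = 1201/1250 ≈ 0.960800
step 2 [2y] zero: DF = P = 2369/2500 ≈ 0.947600
step 3 [3y] swap r/1=897/28187: DF=(1 − 897/28187·(0.960800+0.947600))/(1+897/28187) = 9103/10000 ≈ 0.910300

1 1 1201/1250
2 2 2369/2500
3 3 9103/10000
s(2y) = (1/(2369/2500) − 1)/(2) = 131/4738 ≈ 2.7649%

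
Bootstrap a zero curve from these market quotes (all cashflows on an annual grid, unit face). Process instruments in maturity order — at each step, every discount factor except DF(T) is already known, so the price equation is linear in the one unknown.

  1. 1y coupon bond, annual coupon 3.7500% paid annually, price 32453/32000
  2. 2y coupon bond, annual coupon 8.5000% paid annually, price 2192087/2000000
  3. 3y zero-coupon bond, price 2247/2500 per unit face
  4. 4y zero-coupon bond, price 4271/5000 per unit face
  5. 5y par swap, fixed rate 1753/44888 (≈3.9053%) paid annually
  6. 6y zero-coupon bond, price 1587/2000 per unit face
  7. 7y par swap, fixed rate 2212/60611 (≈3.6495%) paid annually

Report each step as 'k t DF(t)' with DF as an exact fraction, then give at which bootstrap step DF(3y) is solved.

step 1 [1y] bond c/1=3/80: DF=(32453/32000 − 3/80·(0))/(1+3/80) = 391/400 ≈ 0.977500
step 2 [2y] bond c/1=17/200: DF=(2192087/2000000 − 17/200·(0.977500))/(1+17/200) = 1167/1250 ≈ 0.933600
step 3 [3y] zero: DF = P = 2247/2500 ≈ 0.898800
step 4 [4y] zero: DF = P = 4271/5000 ≈ 0.854200
step 5 [5y] swap r/1=1753/44888: DF=(1 − 1753/44888·(0.977500+0.933600+0.898800+0.854200))/(1+1753/44888) = 8247/10000 ≈ 0.824700
step 6 [6y] zero: DF = P = 1587/2000 ≈ 0.793500
step 7 [7y] swap r/1=2212/60611: DF=(1 − 2212/60611·(0.977500+0.933600+0.898800+0.854200+0.824700+0.793500))/(1+2212/60611) = 1947/2500 ≈ 0.778800

1 1 391/400
2 2 1167/1250
3 3 2247/2500
4 4 4271/5000
5 5 8247/10000
6 6 1587/2000
7 7 1947/2500
DF(3y) is solved at step 3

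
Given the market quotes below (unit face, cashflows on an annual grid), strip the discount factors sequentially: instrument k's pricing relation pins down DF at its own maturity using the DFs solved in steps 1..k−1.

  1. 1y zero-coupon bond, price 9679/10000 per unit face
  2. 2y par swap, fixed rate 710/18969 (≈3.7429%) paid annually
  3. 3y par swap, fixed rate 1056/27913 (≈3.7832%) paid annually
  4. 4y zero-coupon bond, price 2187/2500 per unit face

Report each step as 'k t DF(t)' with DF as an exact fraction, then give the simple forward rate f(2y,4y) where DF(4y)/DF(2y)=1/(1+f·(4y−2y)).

step 1 [1y] zero: DF = P = 9679/10000 ≈ 0.967900
step 2 [2y] swap r/1=710/18969: DF=(1 − 710/18969·(0.967900))/(1+710/18969) = 929/1000 ≈ 0.929000
step 3 [3y] swap r/1=1056/27913: DF=(1 − 1056/27913·(0.967900+0.929000))/(1+1056/27913) = 559/625 ≈ 0.894400
step 4 [4y] zero: DF = P = 2187/2500 ≈ 0.874800

1 1 9679/10000
2 2 929/1000
3 3 559/625
4 4 2187/2500
f(2y,4y) = ((929/1000)/(2187/2500) − 1)/(2) = 271/8748 ≈ 3.0979%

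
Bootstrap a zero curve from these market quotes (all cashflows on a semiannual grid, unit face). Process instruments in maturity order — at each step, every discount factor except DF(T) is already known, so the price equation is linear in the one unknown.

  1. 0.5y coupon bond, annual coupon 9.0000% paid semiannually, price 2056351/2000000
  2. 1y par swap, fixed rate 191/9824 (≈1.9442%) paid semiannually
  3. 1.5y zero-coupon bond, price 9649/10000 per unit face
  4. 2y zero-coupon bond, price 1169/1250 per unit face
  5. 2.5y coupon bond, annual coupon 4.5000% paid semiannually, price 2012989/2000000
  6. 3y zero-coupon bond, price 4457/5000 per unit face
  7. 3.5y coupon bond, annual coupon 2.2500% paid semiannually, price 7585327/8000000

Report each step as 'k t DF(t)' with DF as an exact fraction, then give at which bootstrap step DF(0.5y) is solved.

1 1/2 9839/10000
2 1 9809/10000
3 3/2 9649/10000
4 2 1169/1250
5 5/2 8993/10000
6 3 4457/5000
7 7/2 8747/10000
DF(0.5y) is solved at step 1

step 1 [0.5y] bond c/2=9/200: DF=(2056351/2000000 − 9/200·(0))/(1+9/200) = 9839/10000 ≈ 0.983900
step 2 [1y] swap r/2=191/19648: DF=(1 − 191/19648·(0.983900))/(1+191/19648) = 9809/10000 ≈ 0.980900
step 3 [1.5y] zero: DF = P = 9649/10000 ≈ 0.964900
step 4 [2y] zero: DF = P = 1169/1250 ≈ 0.935200
step 5 [2.5y] bond c/2=9/400: DF=(2012989/2000000 − 9/400·(0.983900+0.980900+0.964900+0.935200))/(1+9/400) = 8993/10000 ≈ 0.899300
step 6 [3y] zero: DF = P = 4457/5000 ≈ 0.891400
step 7 [3.5y] bond c/2=9/800: DF=(7585327/8000000 − 9/800·(0.983900+0.980900+0.964900+0.935200+0.899300+0.891400))/(1+9/800) = 8747/10000 ≈ 0.874700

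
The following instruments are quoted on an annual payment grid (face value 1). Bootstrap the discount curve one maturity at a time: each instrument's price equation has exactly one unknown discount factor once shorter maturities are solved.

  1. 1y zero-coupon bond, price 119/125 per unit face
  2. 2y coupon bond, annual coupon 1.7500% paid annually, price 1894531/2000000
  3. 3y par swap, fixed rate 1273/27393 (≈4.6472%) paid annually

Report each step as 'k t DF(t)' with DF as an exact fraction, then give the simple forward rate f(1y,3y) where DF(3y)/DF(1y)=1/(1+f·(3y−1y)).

step 1 [1y] zero: DF = P = 119/125 ≈ 0.952000
step 2 [2y] bond c/1=7/400: DF=(1894531/2000000 − 7/400·(0.952000))/(1+7/400) = 4573/5000 ≈ 0.914600
step 3 [3y] swap r/1=1273/27393: DF=(1 − 1273/27393·(0.952000+0.914600))/(1+1273/27393) = 8727/10000 ≈ 0.872700

1 1 119/125
2 2 4573/5000
3 3 8727/10000
f(1y,3y) = ((119/125)/(8727/10000) − 1)/(2) = 793/17454 ≈ 4.5434%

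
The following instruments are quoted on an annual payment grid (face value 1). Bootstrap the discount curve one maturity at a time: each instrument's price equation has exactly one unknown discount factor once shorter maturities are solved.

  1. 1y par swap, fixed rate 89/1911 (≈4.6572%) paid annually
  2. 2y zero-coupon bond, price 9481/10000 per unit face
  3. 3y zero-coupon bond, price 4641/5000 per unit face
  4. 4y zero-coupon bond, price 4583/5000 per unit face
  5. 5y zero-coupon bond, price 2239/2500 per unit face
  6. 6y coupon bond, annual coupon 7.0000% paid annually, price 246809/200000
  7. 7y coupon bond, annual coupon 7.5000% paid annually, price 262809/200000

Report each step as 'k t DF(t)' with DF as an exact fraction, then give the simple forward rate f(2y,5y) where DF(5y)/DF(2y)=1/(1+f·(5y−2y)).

step 1 [1y] swap r/1=89/1911: DF=(1 − 89/1911·(0))/(1+89/1911) = 1911/2000 ≈ 0.955500
step 2 [2y] zero: DF = P = 9481/10000 ≈ 0.948100
step 3 [3y] zero: DF = P = 4641/5000 ≈ 0.928200
step 4 [4y] zero: DF = P = 4583/5000 ≈ 0.916600
step 5 [5y] zero: DF = P = 2239/2500 ≈ 0.895600
step 6 [6y] bond c/1=7/100: DF=(246809/200000 − 7/100·(0.955500+0.948100+0.928200+0.916600+0.895600))/(1+7/100) = 1699/2000 ≈ 0.849500
step 7 [7y] bond c/1=3/40: DF=(262809/200000 − 3/40·(0.955500+0.948100+0.928200+0.916600+0.895600+0.849500))/(1+3/40) = 8391/10000 ≈ 0.839100

1 1 1911/2000
2 2 9481/10000
3 3 4641/5000
4 4 4583/5000
5 5 2239/2500
6 6 1699/2000
7 7 8391/10000
f(2y,5y) = ((9481/10000)/(2239/2500) − 1)/(3) = 175/8956 ≈ 1.9540%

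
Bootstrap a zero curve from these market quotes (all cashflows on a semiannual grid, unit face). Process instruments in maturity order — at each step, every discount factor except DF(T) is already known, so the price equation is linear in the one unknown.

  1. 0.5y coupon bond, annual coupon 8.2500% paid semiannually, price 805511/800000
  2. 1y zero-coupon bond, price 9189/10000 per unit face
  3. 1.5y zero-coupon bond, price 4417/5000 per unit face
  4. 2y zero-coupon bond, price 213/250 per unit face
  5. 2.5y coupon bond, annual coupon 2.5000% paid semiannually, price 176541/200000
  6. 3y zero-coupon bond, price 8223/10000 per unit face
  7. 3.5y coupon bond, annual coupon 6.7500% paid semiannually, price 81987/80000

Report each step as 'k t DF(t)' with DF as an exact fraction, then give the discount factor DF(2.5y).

step 1 [0.5y] bond c/2=33/800: DF=(805511/800000 − 33/800·(0))/(1+33/800) = 967/1000 ≈ 0.967000
step 2 [1y] zero: DF = P = 9189/10000 ≈ 0.918900
step 3 [1.5y] zero: DF = P = 4417/5000 ≈ 0.883400
step 4 [2y] zero: DF = P = 213/250 ≈ 0.852000
step 5 [2.5y] bond c/2=1/80: DF=(176541/200000 − 1/80·(0.967000+0.918900+0.883400+0.852000))/(1+1/80) = 8271/10000 ≈ 0.827100
step 6 [3y] zero: DF = P = 8223/10000 ≈ 0.822300
step 7 [3.5y] bond c/2=27/800: DF=(81987/80000 − 27/800·(0.967000+0.918900+0.883400+0.852000+0.827100+0.822300))/(1+27/800) = 8193/10000 ≈ 0.819300

1 1/2 967/1000
2 1 9189/10000
3 3/2 4417/5000
4 2 213/250
5 5/2 8271/10000
6 3 8223/10000
7 7/2 8193/10000
DF(2.5y) = 8271/10000 ≈ 0.827100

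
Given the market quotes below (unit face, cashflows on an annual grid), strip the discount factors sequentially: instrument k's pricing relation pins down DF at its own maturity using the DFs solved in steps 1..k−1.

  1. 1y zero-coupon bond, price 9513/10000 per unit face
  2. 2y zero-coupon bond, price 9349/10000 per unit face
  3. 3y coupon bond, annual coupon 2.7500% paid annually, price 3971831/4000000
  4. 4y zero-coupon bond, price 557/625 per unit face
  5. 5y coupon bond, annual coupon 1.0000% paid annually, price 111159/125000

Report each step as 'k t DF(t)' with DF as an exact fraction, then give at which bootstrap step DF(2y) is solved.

1 1 9513/10000
2 2 9349/10000
3 3 9159/10000
4 4 557/625
5 5 8439/10000
DF(2y) is solved at step 2

step 1 [1y] zero: DF = P = 9513/10000 ≈ 0.951300
step 2 [2y] zero: DF = P = 9349/10000 ≈ 0.934900
step 3 [3y] bond c/1=11/400: DF=(3971831/4000000 − 11/400·(0.951300+0.934900))/(1+11/400) = 9159/10000 ≈ 0.915900
step 4 [4y] zero: DF = P = 557/625 ≈ 0.891200
step 5 [5y] bond c/1=1/100: DF=(111159/125000 − 1/100·(0.951300+0.934900+0.915900+0.891200))/(1+1/100) = 8439/10000 ≈ 0.843900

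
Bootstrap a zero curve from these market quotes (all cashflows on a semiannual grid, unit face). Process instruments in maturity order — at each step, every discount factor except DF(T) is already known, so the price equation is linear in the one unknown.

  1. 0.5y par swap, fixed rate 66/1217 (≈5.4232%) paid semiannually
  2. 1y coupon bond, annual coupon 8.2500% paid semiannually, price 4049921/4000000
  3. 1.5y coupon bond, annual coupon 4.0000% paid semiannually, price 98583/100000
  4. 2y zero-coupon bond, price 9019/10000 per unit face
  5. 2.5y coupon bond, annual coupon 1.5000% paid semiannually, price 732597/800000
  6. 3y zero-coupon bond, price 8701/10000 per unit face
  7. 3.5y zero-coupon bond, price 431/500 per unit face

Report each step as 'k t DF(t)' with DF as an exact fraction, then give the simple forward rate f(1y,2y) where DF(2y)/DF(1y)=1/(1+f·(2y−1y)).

1 1/2 1217/1250
2 1 4669/5000
3 3/2 9291/10000
4 2 9019/10000
5 5/2 8811/10000
6 3 8701/10000
7 7/2 431/500
f(1y,2y) = ((4669/5000)/(9019/10000) − 1)/(1) = 11/311 ≈ 3.5370%

step 1 [0.5y] swap r/2=33/1217: DF=(1 − 33/1217·(0))/(1+33/1217) = 1217/1250 ≈ 0.973600
step 2 [1y] bond c/2=33/800: DF=(4049921/4000000 − 33/800·(0.973600))/(1+33/800) = 4669/5000 ≈ 0.933800
step 3 [1.5y] bond c/2=1/50: DF=(98583/100000 − 1/50·(0.973600+0.933800))/(1+1/50) = 9291/10000 ≈ 0.929100
step 4 [2y] zero: DF = P = 9019/10000 ≈ 0.901900
step 5 [2.5y] bond c/2=3/400: DF=(732597/800000 − 3/400·(0.973600+0.933800+0.929100+0.901900))/(1+3/400) = 8811/10000 ≈ 0.881100
step 6 [3y] zero: DF = P = 8701/10000 ≈ 0.870100
step 7 [3.5y] zero: DF = P = 431/500 ≈ 0.862000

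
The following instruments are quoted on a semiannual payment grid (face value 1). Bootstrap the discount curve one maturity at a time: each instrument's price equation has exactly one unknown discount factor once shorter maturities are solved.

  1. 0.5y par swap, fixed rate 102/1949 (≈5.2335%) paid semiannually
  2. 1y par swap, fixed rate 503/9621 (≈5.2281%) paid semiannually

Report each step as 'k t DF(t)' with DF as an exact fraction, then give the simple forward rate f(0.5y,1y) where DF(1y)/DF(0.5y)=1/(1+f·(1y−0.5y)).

step 1 [0.5y] swap r/2=51/1949: DF=(1 − 51/1949·(0))/(1+51/1949) = 1949/2000 ≈ 0.974500
step 2 [1y] swap r/2=503/19242: DF=(1 − 503/19242·(0.974500))/(1+503/19242) = 9497/10000 ≈ 0.949700

1 1/2 1949/2000
2 1 9497/10000
f(0.5y,1y) = ((1949/2000)/(9497/10000) − 1)/(1/2) = 496/9497 ≈ 5.2227%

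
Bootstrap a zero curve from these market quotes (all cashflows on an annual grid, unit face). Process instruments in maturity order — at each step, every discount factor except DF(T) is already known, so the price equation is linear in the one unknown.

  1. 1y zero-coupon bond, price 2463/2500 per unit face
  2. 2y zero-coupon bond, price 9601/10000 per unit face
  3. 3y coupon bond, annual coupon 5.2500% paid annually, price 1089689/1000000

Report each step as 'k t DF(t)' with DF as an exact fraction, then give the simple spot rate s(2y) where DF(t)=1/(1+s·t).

1 1 2463/2500
2 2 9601/10000
3 3 9383/10000
s(2y) = (1/(9601/10000) − 1)/(2) = 399/19202 ≈ 2.0779%

step 1 [1y] zero: DF = P = 2463/2500 ≈ 0.985200
step 2 [2y] zero: DF = P = 9601/10000 ≈ 0.960100
step 3 [3y] bond c/1=21/400: DF=(1089689/1000000 − 21/400·(0.985200+0.960100))/(1+21/400) = 9383/10000 ≈ 0.938300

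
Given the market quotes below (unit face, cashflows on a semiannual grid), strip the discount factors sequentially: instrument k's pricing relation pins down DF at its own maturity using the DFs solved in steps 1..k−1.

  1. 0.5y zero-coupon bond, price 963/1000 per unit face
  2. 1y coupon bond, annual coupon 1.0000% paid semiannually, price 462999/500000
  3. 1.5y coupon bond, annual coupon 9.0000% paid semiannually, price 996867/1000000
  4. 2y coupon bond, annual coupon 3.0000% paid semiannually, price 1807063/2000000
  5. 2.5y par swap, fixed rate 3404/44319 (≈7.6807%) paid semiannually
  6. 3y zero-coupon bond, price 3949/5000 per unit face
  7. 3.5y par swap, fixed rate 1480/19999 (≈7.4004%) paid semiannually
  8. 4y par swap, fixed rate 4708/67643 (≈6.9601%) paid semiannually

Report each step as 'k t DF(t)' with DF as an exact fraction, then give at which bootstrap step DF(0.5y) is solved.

step 1 [0.5y] zero: DF = P = 963/1000 ≈ 0.963000
step 2 [1y] bond c/2=1/200: DF=(462999/500000 − 1/200·(0.963000))/(1+1/200) = 4583/5000 ≈ 0.916600
step 3 [1.5y] bond c/2=9/200: DF=(996867/1000000 − 9/200·(0.963000+0.916600))/(1+9/200) = 873/1000 ≈ 0.873000
step 4 [2y] bond c/2=3/200: DF=(1807063/2000000 − 3/200·(0.963000+0.916600+0.873000))/(1+3/200) = 1699/2000 ≈ 0.849500
step 5 [2.5y] swap r/2=1702/44319: DF=(1 − 1702/44319·(0.963000+0.916600+0.873000+0.849500))/(1+1702/44319) = 4149/5000 ≈ 0.829800
step 6 [3y] zero: DF = P = 3949/5000 ≈ 0.789800
step 7 [3.5y] swap r/2=740/19999: DF=(1 − 740/19999·(0.963000+0.916600+0.873000+0.849500+0.829800+0.789800))/(1+740/19999) = 389/500 ≈ 0.778000
step 8 [4y] swap r/2=2354/67643: DF=(1 − 2354/67643·(0.963000+0.916600+0.873000+0.849500+0.829800+0.789800+0.778000))/(1+2354/67643) = 3823/5000 ≈ 0.764600

1 1/2 963/1000
2 1 4583/5000
3 3/2 873/1000
4 2 1699/2000
5 5/2 4149/5000
6 3 3949/5000
7 7/2 389/500
8 4 3823/5000
DF(0.5y) is solved at step 1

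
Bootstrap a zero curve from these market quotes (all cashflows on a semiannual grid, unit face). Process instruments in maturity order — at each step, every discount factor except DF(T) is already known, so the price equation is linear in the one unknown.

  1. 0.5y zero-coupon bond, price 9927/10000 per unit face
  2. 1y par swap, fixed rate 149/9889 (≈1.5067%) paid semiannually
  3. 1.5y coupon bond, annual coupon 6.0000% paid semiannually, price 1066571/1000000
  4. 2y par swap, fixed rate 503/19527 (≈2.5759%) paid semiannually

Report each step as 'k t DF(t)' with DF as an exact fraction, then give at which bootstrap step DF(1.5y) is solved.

step 1 [0.5y] zero: DF = P = 9927/10000 ≈ 0.992700
step 2 [1y] swap r/2=149/19778: DF=(1 − 149/19778·(0.992700))/(1+149/19778) = 9851/10000 ≈ 0.985100
step 3 [1.5y] bond c/2=3/100: DF=(1066571/1000000 − 3/100·(0.992700+0.985100))/(1+3/100) = 9779/10000 ≈ 0.977900
step 4 [2y] swap r/2=503/39054: DF=(1 − 503/39054·(0.992700+0.985100+0.977900))/(1+503/39054) = 9497/10000 ≈ 0.949700

1 1/2 9927/10000
2 1 9851/10000
3 3/2 9779/10000
4 2 9497/10000
DF(1.5y) is solved at step 3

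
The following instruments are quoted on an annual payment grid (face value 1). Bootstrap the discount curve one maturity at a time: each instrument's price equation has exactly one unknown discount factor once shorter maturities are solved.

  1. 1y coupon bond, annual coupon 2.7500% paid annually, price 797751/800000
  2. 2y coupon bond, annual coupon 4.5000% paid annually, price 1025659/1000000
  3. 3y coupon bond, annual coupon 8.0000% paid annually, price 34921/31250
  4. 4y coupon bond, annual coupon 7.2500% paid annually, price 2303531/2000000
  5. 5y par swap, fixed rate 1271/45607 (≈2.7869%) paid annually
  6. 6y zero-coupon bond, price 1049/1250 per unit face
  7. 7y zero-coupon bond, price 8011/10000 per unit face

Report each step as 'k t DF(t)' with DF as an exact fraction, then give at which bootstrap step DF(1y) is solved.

step 1 [1y] bond c/1=11/400: DF=(797751/800000 − 11/400·(0))/(1+11/400) = 1941/2000 ≈ 0.970500
step 2 [2y] bond c/1=9/200: DF=(1025659/1000000 − 9/200·(0.970500))/(1+9/200) = 9397/10000 ≈ 0.939700
step 3 [3y] bond c/1=2/25: DF=(34921/31250 − 2/25·(0.970500+0.939700))/(1+2/25) = 2233/2500 ≈ 0.893200
step 4 [4y] bond c/1=29/400: DF=(2303531/2000000 − 29/400·(0.970500+0.939700+0.893200))/(1+29/400) = 2211/2500 ≈ 0.884400
step 5 [5y] swap r/1=1271/45607: DF=(1 − 1271/45607·(0.970500+0.939700+0.893200+0.884400))/(1+1271/45607) = 8729/10000 ≈ 0.872900
step 6 [6y] zero: DF = P = 1049/1250 ≈ 0.839200
step 7 [7y] zero: DF = P = 8011/10000 ≈ 0.801100

1 1 1941/2000
2 2 9397/10000
3 3 2233/2500
4 4 2211/2500
5 5 8729/10000
6 6 1049/1250
7 7 8011/10000
DF(1y) is solved at step 1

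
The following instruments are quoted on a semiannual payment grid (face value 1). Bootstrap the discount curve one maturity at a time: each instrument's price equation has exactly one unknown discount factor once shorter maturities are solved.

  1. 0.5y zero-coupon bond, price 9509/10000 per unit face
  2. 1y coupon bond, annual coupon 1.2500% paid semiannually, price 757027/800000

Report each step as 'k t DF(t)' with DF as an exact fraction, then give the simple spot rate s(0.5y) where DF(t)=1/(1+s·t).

1 1/2 9509/10000
2 1 1869/2000
s(0.5y) = (1/(9509/10000) − 1)/(1/2) = 982/9509 ≈ 10.3271%

step 1 [0.5y] zero: DF = P = 9509/10000 ≈ 0.950900
step 2 [1y] bond c/2=1/160: DF=(757027/800000 − 1/160·(0.950900))/(1+1/160) = 1869/2000 ≈ 0.934500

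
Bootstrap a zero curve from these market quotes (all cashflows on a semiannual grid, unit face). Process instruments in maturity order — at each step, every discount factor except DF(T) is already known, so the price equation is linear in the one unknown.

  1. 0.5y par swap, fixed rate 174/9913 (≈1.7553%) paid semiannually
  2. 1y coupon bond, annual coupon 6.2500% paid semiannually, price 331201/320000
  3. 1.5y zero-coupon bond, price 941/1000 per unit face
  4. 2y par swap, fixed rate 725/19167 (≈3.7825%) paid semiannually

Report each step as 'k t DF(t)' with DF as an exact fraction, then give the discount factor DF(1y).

step 1 [0.5y] swap r/2=87/9913: DF=(1 − 87/9913·(0))/(1+87/9913) = 9913/10000 ≈ 0.991300
step 2 [1y] bond c/2=1/32: DF=(331201/320000 − 1/32·(0.991300))/(1+1/32) = 1217/1250 ≈ 0.973600
step 3 [1.5y] zero: DF = P = 941/1000 ≈ 0.941000
step 4 [2y] swap r/2=725/38334: DF=(1 − 725/38334·(0.991300+0.973600+0.941000))/(1+725/38334) = 371/400 ≈ 0.927500

1 1/2 9913/10000
2 1 1217/1250
3 3/2 941/1000
4 2 371/400
DF(1y) = 1217/1250 ≈ 0.973600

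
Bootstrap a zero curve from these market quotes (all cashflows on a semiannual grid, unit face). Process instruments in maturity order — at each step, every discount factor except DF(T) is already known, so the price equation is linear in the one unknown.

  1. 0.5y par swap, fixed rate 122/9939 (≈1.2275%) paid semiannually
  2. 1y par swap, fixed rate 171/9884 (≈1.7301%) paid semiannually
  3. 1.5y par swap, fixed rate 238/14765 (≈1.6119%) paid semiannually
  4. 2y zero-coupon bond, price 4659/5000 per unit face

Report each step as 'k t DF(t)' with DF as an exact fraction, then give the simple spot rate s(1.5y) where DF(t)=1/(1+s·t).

1 1/2 9939/10000
2 1 9829/10000
3 3/2 4881/5000
4 2 4659/5000
s(1.5y) = (1/(4881/5000) − 1)/(3/2) = 238/14643 ≈ 1.6253%

step 1 [0.5y] swap r/2=61/9939: DF=(1 − 61/9939·(0))/(1+61/9939) = 9939/10000 ≈ 0.993900
step 2 [1y] swap r/2=171/19768: DF=(1 − 171/19768·(0.993900))/(1+171/19768) = 9829/10000 ≈ 0.982900
step 3 [1.5y] swap r/2=119/14765: DF=(1 − 119/14765·(0.993900+0.982900))/(1+119/14765) = 4881/5000 ≈ 0.976200
step 4 [2y] zero: DF = P = 4659/5000 ≈ 0.931800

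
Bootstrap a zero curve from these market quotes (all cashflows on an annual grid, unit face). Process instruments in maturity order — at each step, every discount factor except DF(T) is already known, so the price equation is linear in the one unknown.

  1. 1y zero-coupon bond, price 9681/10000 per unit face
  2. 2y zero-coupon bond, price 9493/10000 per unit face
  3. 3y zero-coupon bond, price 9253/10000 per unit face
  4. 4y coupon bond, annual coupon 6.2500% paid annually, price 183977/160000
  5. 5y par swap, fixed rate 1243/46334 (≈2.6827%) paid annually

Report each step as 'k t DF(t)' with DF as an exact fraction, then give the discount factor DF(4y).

step 1 [1y] zero: DF = P = 9681/10000 ≈ 0.968100
step 2 [2y] zero: DF = P = 9493/10000 ≈ 0.949300
step 3 [3y] zero: DF = P = 9253/10000 ≈ 0.925300
step 4 [4y] bond c/1=1/16: DF=(183977/160000 − 1/16·(0.968100+0.949300+0.925300))/(1+1/16) = 183/200 ≈ 0.915000
step 5 [5y] swap r/1=1243/46334: DF=(1 − 1243/46334·(0.968100+0.949300+0.925300+0.915000))/(1+1243/46334) = 8757/10000 ≈ 0.875700

1 1 9681/10000
2 2 9493/10000
3 3 9253/10000
4 4 183/200
5 5 8757/10000
DF(4y) = 183/200 ≈ 0.915000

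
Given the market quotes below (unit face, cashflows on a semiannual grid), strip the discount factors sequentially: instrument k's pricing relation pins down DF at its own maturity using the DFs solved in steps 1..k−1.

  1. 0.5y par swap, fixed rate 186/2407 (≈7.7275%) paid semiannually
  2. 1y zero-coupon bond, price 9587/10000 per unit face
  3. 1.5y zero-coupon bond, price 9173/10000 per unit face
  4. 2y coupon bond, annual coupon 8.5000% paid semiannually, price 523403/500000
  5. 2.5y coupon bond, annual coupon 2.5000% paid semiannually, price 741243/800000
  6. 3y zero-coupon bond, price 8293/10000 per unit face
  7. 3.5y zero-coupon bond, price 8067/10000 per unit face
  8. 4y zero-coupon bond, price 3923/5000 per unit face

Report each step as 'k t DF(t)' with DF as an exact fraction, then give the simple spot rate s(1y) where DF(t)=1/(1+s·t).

step 1 [0.5y] swap r/2=93/2407: DF=(1 − 93/2407·(0))/(1+93/2407) = 2407/2500 ≈ 0.962800
step 2 [1y] zero: DF = P = 9587/10000 ≈ 0.958700
step 3 [1.5y] zero: DF = P = 9173/10000 ≈ 0.917300
step 4 [2y] bond c/2=17/400: DF=(523403/500000 − 17/400·(0.962800+0.958700+0.917300))/(1+17/400) = 2221/2500 ≈ 0.888400
step 5 [2.5y] bond c/2=1/80: DF=(741243/800000 − 1/80·(0.962800+0.958700+0.917300+0.888400))/(1+1/80) = 8691/10000 ≈ 0.869100
step 6 [3y] zero: DF = P = 8293/10000 ≈ 0.829300
step 7 [3.5y] zero: DF = P = 8067/10000 ≈ 0.806700
step 8 [4y] zero: DF = P = 3923/5000 ≈ 0.784600

1 1/2 2407/2500
2 1 9587/10000
3 3/2 9173/10000
4 2 2221/2500
5 5/2 8691/10000
6 3 8293/10000
7 7/2 8067/10000
8 4 3923/5000
s(1y) = (1/(9587/10000) − 1)/(1) = 413/9587 ≈ 4.3079%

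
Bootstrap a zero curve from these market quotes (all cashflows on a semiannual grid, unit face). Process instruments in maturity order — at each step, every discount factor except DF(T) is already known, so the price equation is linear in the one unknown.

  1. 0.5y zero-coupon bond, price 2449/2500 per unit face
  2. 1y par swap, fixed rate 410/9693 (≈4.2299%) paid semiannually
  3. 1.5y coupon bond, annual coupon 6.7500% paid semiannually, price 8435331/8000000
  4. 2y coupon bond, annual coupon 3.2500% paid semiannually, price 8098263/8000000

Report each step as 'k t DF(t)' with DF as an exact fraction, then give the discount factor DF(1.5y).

1 1/2 2449/2500
2 1 959/1000
3 3/2 9567/10000
4 2 4749/5000
DF(1.5y) = 9567/10000 ≈ 0.956700

step 1 [0.5y] zero: DF = P = 2449/2500 ≈ 0.979600
step 2 [1y] swap r/2=205/9693: DF=(1 − 205/9693·(0.979600))/(1+205/9693) = 959/1000 ≈ 0.959000
step 3 [1.5y] bond c/2=27/800: DF=(8435331/8000000 − 27/800·(0.979600+0.959000))/(1+27/800) = 9567/10000 ≈ 0.956700
step 4 [2y] bond c/2=13/800: DF=(8098263/8000000 − 13/800·(0.979600+0.959000+0.956700))/(1+13/800) = 4749/5000 ≈ 0.949800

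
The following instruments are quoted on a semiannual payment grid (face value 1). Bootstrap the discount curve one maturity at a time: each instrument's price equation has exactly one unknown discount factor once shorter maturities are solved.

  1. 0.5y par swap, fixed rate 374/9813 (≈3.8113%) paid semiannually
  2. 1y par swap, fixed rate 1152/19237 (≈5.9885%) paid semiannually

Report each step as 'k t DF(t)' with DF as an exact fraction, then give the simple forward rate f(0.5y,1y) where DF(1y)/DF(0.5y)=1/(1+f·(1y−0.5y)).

step 1 [0.5y] swap r/2=187/9813: DF=(1 − 187/9813·(0))/(1+187/9813) = 9813/10000 ≈ 0.981300
step 2 [1y] swap r/2=576/19237: DF=(1 − 576/19237·(0.981300))/(1+576/19237) = 589/625 ≈ 0.942400

1 1/2 9813/10000
2 1 589/625
f(0.5y,1y) = ((9813/10000)/(589/625) − 1)/(1/2) = 389/4712 ≈ 8.2555%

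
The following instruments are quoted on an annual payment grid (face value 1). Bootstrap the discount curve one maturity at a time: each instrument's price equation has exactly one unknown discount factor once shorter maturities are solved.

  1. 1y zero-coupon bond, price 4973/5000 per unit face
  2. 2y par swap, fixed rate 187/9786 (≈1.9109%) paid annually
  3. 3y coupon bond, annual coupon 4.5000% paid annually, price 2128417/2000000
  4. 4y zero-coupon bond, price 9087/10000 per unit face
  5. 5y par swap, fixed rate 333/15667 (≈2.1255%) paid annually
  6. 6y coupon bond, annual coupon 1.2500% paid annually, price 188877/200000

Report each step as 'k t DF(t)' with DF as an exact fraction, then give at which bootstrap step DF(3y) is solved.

step 1 [1y] zero: DF = P = 4973/5000 ≈ 0.994600
step 2 [2y] swap r/1=187/9786: DF=(1 − 187/9786·(0.994600))/(1+187/9786) = 4813/5000 ≈ 0.962600
step 3 [3y] bond c/1=9/200: DF=(2128417/2000000 − 9/200·(0.994600+0.962600))/(1+9/200) = 9341/10000 ≈ 0.934100
step 4 [4y] zero: DF = P = 9087/10000 ≈ 0.908700
step 5 [5y] swap r/1=333/15667: DF=(1 − 333/15667·(0.994600+0.962600+0.934100+0.908700))/(1+333/15667) = 9001/10000 ≈ 0.900100
step 6 [6y] bond c/1=1/80: DF=(188877/200000 − 1/80·(0.994600+0.962600+0.934100+0.908700+0.900100))/(1+1/80) = 8747/10000 ≈ 0.874700

1 1 4973/5000
2 2 4813/5000
3 3 9341/10000
4 4 9087/10000
5 5 9001/10000
6 6 8747/10000
DF(3y) is solved at step 3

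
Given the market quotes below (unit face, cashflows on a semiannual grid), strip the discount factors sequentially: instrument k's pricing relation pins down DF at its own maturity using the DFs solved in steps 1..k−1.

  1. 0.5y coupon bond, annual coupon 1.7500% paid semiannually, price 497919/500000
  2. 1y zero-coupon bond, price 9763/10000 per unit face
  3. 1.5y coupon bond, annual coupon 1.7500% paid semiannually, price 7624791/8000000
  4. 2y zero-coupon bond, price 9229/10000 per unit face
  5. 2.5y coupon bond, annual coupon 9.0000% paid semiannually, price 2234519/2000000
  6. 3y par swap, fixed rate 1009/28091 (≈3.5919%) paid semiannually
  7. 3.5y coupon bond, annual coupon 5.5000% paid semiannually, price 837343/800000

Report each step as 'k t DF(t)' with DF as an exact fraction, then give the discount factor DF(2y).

step 1 [0.5y] bond c/2=7/800: DF=(497919/500000 − 7/800·(0))/(1+7/800) = 617/625 ≈ 0.987200
step 2 [1y] zero: DF = P = 9763/10000 ≈ 0.976300
step 3 [1.5y] bond c/2=7/800: DF=(7624791/8000000 − 7/800·(0.987200+0.976300))/(1+7/800) = 4639/5000 ≈ 0.927800
step 4 [2y] zero: DF = P = 9229/10000 ≈ 0.922900
step 5 [2.5y] bond c/2=9/200: DF=(2234519/2000000 − 9/200·(0.987200+0.976300+0.927800+0.922900))/(1+9/200) = 9049/10000 ≈ 0.904900
step 6 [3y] swap r/2=1009/56182: DF=(1 − 1009/56182·(0.987200+0.976300+0.927800+0.922900+0.904900))/(1+1009/56182) = 8991/10000 ≈ 0.899100
step 7 [3.5y] bond c/2=11/400: DF=(837343/800000 − 11/400·(0.987200+0.976300+0.927800+0.922900+0.904900+0.899100))/(1+11/400) = 8683/10000 ≈ 0.868300

1 1/2 617/625
2 1 9763/10000
3 3/2 4639/5000
4 2 9229/10000
5 5/2 9049/10000
6 3 8991/10000
7 7/2 8683/10000
DF(2y) = 9229/10000 ≈ 0.922900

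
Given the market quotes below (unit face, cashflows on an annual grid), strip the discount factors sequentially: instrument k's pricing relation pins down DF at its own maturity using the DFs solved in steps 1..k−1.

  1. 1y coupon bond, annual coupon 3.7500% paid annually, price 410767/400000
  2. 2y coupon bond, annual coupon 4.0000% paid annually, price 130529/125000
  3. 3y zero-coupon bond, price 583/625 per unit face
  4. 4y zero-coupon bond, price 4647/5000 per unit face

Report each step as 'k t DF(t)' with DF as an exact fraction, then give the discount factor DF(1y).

step 1 [1y] bond c/1=3/80: DF=(410767/400000 − 3/80·(0))/(1+3/80) = 4949/5000 ≈ 0.989800
step 2 [2y] bond c/1=1/25: DF=(130529/125000 − 1/25·(0.989800))/(1+1/25) = 483/500 ≈ 0.966000
step 3 [3y] zero: DF = P = 583/625 ≈ 0.932800
step 4 [4y] zero: DF = P = 4647/5000 ≈ 0.929400

1 1 4949/5000
2 2 483/500
3 3 583/625
4 4 4647/5000
DF(1y) = 4949/5000 ≈ 0.989800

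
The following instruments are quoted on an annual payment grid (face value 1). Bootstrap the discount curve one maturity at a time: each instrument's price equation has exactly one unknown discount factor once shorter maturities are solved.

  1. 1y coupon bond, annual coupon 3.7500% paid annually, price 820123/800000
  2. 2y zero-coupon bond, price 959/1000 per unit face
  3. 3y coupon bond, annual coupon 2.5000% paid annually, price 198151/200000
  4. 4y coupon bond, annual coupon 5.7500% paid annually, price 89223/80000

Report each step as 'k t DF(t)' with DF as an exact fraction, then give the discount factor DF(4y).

1 1 9881/10000
2 2 959/1000
3 3 9191/10000
4 4 2247/2500
DF(4y) = 2247/2500 ≈ 0.898800

step 1 [1y] bond c/1=3/80: DF=(820123/800000 − 3/80·(0))/(1+3/80) = 9881/10000 ≈ 0.988100
step 2 [2y] zero: DF = P = 959/1000 ≈ 0.959000
step 3 [3y] bond c/1=1/40: DF=(198151/200000 − 1/40·(0.988100+0.959000))/(1+1/40) = 9191/10000 ≈ 0.919100
step 4 [4y] bond c/1=23/400: DF=(89223/80000 − 23/400·(0.988100+0.959000+0.919100))/(1+23/400) = 2247/2500 ≈ 0.898800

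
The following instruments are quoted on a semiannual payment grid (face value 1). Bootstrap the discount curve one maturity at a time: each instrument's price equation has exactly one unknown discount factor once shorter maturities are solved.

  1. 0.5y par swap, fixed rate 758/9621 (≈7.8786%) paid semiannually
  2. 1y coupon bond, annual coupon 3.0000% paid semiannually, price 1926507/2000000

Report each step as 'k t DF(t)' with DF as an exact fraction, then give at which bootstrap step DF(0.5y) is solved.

1 1/2 9621/10000
2 1 2337/2500
DF(0.5y) is solved at step 1

step 1 [0.5y] swap r/2=379/9621: DF=(1 − 379/9621·(0))/(1+379/9621) = 9621/10000 ≈ 0.962100
step 2 [1y] bond c/2=3/200: DF=(1926507/2000000 − 3/200·(0.962100))/(1+3/200) = 2337/2500 ≈ 0.934800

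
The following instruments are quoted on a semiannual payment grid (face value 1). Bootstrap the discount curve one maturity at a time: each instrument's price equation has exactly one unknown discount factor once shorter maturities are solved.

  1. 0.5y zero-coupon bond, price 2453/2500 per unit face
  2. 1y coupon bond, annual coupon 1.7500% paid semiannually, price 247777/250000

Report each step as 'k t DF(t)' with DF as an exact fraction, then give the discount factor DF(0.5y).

step 1 [0.5y] zero: DF = P = 2453/2500 ≈ 0.981200
step 2 [1y] bond c/2=7/800: DF=(247777/250000 − 7/800·(0.981200))/(1+7/800) = 487/500 ≈ 0.974000

1 1/2 2453/2500
2 1 487/500
DF(0.5y) = 2453/2500 ≈ 0.981200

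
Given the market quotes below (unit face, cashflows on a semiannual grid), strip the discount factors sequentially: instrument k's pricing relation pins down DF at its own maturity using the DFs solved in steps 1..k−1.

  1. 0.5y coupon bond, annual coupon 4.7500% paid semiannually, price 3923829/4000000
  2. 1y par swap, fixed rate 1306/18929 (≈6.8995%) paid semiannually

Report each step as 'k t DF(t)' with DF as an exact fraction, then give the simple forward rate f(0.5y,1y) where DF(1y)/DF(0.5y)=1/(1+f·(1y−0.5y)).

1 1/2 4791/5000
2 1 9347/10000
f(0.5y,1y) = ((4791/5000)/(9347/10000) − 1)/(1/2) = 470/9347 ≈ 5.0284%

step 1 [0.5y] bond c/2=19/800: DF=(3923829/4000000 − 19/800·(0))/(1+19/800) = 4791/5000 ≈ 0.958200
step 2 [1y] swap r/2=653/18929: DF=(1 − 653/18929·(0.958200))/(1+653/18929) = 9347/10000 ≈ 0.934700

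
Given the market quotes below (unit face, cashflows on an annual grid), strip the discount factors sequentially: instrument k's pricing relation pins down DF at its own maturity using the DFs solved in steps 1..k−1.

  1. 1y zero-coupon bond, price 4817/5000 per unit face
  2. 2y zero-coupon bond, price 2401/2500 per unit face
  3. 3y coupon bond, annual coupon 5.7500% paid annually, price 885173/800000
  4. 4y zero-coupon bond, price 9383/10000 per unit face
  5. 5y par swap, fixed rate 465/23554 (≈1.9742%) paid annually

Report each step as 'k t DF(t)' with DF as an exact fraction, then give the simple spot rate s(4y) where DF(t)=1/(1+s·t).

1 1 4817/5000
2 2 2401/2500
3 3 9417/10000
4 4 9383/10000
5 5 907/1000
s(4y) = (1/(9383/10000) − 1)/(4) = 617/37532 ≈ 1.6439%

step 1 [1y] zero: DF = P = 4817/5000 ≈ 0.963400
step 2 [2y] zero: DF = P = 2401/2500 ≈ 0.960400
step 3 [3y] bond c/1=23/400: DF=(885173/800000 − 23/400·(0.963400+0.960400))/(1+23/400) = 9417/10000 ≈ 0.941700
step 4 [4y] zero: DF = P = 9383/10000 ≈ 0.938300
step 5 [5y] swap r/1=465/23554: DF=(1 − 465/23554·(0.963400+0.960400+0.941700+0.938300))/(1+465/23554) = 907/1000 ≈ 0.907000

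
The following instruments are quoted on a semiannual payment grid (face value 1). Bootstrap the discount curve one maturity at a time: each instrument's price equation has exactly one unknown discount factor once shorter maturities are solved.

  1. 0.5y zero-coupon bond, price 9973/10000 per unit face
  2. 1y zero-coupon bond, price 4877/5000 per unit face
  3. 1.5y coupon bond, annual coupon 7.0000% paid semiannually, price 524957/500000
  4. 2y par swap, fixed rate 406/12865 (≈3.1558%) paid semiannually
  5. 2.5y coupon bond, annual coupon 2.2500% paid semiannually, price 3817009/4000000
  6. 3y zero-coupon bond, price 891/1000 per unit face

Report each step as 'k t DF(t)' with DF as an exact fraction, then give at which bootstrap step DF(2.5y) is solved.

1 1/2 9973/10000
2 1 4877/5000
3 3/2 9477/10000
4 2 9391/10000
5 5/2 9007/10000
6 3 891/1000
DF(2.5y) is solved at step 5

step 1 [0.5y] zero: DF = P = 9973/10000 ≈ 0.997300
step 2 [1y] zero: DF = P = 4877/5000 ≈ 0.975400
step 3 [1.5y] bond c/2=7/200: DF=(524957/500000 − 7/200·(0.997300+0.975400))/(1+7/200) = 9477/10000 ≈ 0.947700
step 4 [2y] swap r/2=203/12865: DF=(1 − 203/12865·(0.997300+0.975400+0.947700))/(1+203/12865) = 9391/10000 ≈ 0.939100
step 5 [2.5y] bond c/2=9/800: DF=(3817009/4000000 − 9/800·(0.997300+0.975400+0.947700+0.939100))/(1+9/800) = 9007/10000 ≈ 0.900700
step 6 [3y] zero: DF = P = 891/1000 ≈ 0.891000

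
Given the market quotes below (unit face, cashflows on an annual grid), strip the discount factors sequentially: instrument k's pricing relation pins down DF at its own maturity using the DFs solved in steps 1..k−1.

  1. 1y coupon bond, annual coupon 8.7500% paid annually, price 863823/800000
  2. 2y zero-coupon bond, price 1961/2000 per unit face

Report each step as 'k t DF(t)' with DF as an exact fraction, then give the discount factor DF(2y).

step 1 [1y] bond c/1=7/80: DF=(863823/800000 − 7/80·(0))/(1+7/80) = 9929/10000 ≈ 0.992900
step 2 [2y] zero: DF = P = 1961/2000 ≈ 0.980500

1 1 9929/10000
2 2 1961/2000
DF(2y) = 1961/2000 ≈ 0.980500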